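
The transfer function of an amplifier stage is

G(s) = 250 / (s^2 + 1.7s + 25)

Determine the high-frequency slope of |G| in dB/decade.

Each pole contributes −20 dB/decade at high frequency; each zero contributes +20 dB/decade.
Net: 0 zero(s) − 2 pole(s) → -40 dB/decade.

-40 dB/decade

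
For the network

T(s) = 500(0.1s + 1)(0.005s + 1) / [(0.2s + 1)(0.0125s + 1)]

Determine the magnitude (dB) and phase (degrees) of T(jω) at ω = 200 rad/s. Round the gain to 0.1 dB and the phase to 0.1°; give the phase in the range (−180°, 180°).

At ω = 200 rad/s:
zero (1 + j200·0.1) = 1 + j20 → |·| ≈ 20.025, ∠ ≈ 87.14°
zero (1 + j200·0.005) = 1 + j1 → |·| ≈ 1.4142, ∠ ≈ 45.00°
pole (1 + j200·0.2) = 1 + j40 → |·| ≈ 40.012, ∠ ≈ 88.57°
pole (1 + j200·0.0125) = 1 + j2.5 → |·| ≈ 2.6926, ∠ ≈ 68.20°
|T| = 500 · 20.025 · 1.4142 / (40.012 · 2.6926) ≈ 131.43
Gain = 20 log₁₀(131.43) ≈ 42.37 dB
∠T = (87.14° + 45.00°) − (88.57° + 68.20°) = -24.63°

42.4 dB, -24.6°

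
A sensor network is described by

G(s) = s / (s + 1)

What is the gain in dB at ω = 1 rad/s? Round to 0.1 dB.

-3.0 dB

At s = jω = j1:
zero at origin: s = j1 → |·| = 1, ∠ = 90.00°
pole (s+1): 1 + j1 → |·| = √(1²+1²) = √2 ≈ 1.4142, ∠ = arctan(1/1) ≈ 45.00°
|G| = 1 · 1 / 1.4142 ≈ 0.70711
Gain = 20 log₁₀(0.70711) ≈ -3.01 dB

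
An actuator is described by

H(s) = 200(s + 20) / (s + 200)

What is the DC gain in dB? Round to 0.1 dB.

H(0) = 200·20 / (200) = 20
20 log₁₀(20) ≈ 26.02 dB

26.0 dB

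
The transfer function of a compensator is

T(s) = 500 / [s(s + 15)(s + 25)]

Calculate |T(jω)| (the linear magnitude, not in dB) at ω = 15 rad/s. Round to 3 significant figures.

At s = jω = j15:
pole (s+15): 15 + j15 → |·| = √(15²+15²) = √450 ≈ 21.213, ∠ = arctan(15/15) ≈ 45.00°
pole (s+25): 25 + j15 → |·| = √(25²+15²) = √850 ≈ 29.155, ∠ = arctan(15/25) ≈ 30.96°
pole at origin: |s| = 15, ∠ = 90.00° (in denominator)
|T| = 500 / 9277 ≈ 0.053897

0.0539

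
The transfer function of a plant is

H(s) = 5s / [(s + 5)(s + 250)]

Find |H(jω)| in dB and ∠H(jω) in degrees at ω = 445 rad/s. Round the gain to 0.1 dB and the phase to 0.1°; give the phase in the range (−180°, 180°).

-40.2 dB, -60.0°

At s = jω = j445:
zero at origin: s = j445 → |·| = 445, ∠ = 90.00°
pole (s+5): 5 + j445 → |·| = √(5²+445²) = √198050 ≈ 445.03, ∠ = arctan(445/5) ≈ 89.36°
pole (s+250): 250 + j445 → |·| = √(250²+445²) = √260525 ≈ 510.42, ∠ = arctan(445/250) ≈ 60.67°
|H| = 5 · 445 / 2.2715e+05 ≈ 0.0097953
Gain = 20 log₁₀(0.0097953) ≈ -40.18 dB
∠H = 90.00° − 150.03° = -60.03°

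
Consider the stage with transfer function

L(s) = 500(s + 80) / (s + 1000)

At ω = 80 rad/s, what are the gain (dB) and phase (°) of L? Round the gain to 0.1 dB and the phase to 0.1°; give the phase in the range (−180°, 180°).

35.0 dB, 40.4°

At s = jω = j80:
zero (s+80): 80 + j80 → |·| = √(80²+80²) = √12800 ≈ 113.14, ∠ = arctan(80/80) ≈ 45.00°
pole (s+1000): 1000 + j80 → |·| = √(1000²+80²) = √1006400 ≈ 1003.2, ∠ = arctan(80/1000) ≈ 4.57°
|L| = 500 · 113.14 / 1003.2 ≈ 56.39
Gain = 20 log₁₀(56.39) ≈ 35.02 dB
∠L = 45.00° − 4.57° = 40.43°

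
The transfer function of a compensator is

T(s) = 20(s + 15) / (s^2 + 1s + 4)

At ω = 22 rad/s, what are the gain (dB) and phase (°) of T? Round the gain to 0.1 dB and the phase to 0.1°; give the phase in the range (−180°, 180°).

0.9 dB, -121.7°

At s = jω = j22:
zero (s+15): 15 + j22 → |·| = √(15²+22²) = √709 ≈ 26.627, ∠ = arctan(22/15) ≈ 55.71°
quadratic: (j22)² + 1·j22 + 4 = -480 + j22 → |·| ≈ 480.5, ∠ ≈ 177.38°
|T| = 20 · 26.627 / 480.5 ≈ 1.1083
Gain = 20 log₁₀(1.1083) ≈ 0.89 dB
∠T = 55.71° − 177.38° = -121.67°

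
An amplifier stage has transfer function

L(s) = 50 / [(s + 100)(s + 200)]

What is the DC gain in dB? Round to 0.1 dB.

L(0) = 50 / (100·200) = 0.0025
20 log₁₀(0.0025) ≈ -52.04 dB

-52.0 dB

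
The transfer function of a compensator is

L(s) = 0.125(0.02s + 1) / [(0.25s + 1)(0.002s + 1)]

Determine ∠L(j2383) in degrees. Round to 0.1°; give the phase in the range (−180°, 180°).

-79.3°

At ω = 2383 rad/s:
zero (1 + j2383·0.02) = 1 + j47.66 → |·| ≈ 47.67, ∠ ≈ 88.80°
pole (1 + j2383·0.25) = 1 + j595.75 → |·| ≈ 595.75, ∠ ≈ 89.90°
pole (1 + j2383·0.002) = 1 + j4.766 → |·| ≈ 4.8698, ∠ ≈ 78.15°
∠L = (88.80°) − (89.90° + 78.15°) = -79.25°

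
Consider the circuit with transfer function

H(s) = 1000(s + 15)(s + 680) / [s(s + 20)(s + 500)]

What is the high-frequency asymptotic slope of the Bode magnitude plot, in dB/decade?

Each pole contributes −20 dB/decade at high frequency; each zero contributes +20 dB/decade.
Net: 2 zero(s) − 3 pole(s) → -20 dB/decade.

-20 dB/decade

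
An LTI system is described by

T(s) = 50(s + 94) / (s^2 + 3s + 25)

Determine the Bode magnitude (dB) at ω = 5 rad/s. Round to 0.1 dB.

49.9 dB

At s = jω = j5:
zero (s+94): 94 + j5 → |·| = √(94²+5²) = √8861 ≈ 94.133, ∠ = arctan(5/94) ≈ 3.04°
quadratic: (j5)² + 3·j5 + 25 = 0 + j15 → |·| ≈ 15, ∠ ≈ 90.00°
|T| = 50 · 94.133 / 15 ≈ 313.78
Gain = 20 log₁₀(313.78) ≈ 49.93 dB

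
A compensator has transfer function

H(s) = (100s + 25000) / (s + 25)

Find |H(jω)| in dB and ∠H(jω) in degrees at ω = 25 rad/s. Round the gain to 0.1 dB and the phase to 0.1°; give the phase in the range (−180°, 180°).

Substitute s = j25:
Numerator: 100(j25) + 25000 = 25000 + j2500
Denominator: (j25) + 25 = 25 + j25
|N| = √(25000² + 2500²) ≈ 25125, ∠N ≈ 5.71°
|D| = √(25² + 25²) ≈ 35.355, ∠D ≈ 45.00°
|H| = 25125 / 35.355 ≈ 710.65
Gain = 20 log₁₀(710.65) ≈ 57.03 dB
∠H = 5.71° − 45.00° = -39.29°

57.0 dB, -39.3°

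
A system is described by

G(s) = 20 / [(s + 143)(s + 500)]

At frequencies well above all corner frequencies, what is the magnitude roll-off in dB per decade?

-40 dB/decade

Each pole contributes −20 dB/decade at high frequency; each zero contributes +20 dB/decade.
Net: 0 zero(s) − 2 pole(s) → -40 dB/decade.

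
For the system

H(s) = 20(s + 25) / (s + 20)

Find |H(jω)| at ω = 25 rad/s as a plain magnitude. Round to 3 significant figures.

At s = jω = j25:
zero (s+25): 25 + j25 → |·| = √(25²+25²) = √1250 ≈ 35.355, ∠ = arctan(25/25) ≈ 45.00°
pole (s+20): 20 + j25 → |·| = √(20²+25²) = √1025 ≈ 32.016, ∠ = arctan(25/20) ≈ 51.34°
|H| = 20 · 35.355 / 32.016 ≈ 22.086

22.1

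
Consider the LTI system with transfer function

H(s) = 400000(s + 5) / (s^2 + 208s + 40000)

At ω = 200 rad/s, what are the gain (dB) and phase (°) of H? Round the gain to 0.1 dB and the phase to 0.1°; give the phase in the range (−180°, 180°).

65.7 dB, -1.4°

At s = jω = j200:
zero (s+5): 5 + j200 → |·| = √(5²+200²) = √40025 ≈ 200.06, ∠ = arctan(200/5) ≈ 88.57°
quadratic: (j200)² + 208·j200 + 40000 = 0 + j41600 → |·| ≈ 41600, ∠ ≈ 90.00°
|H| = 400000 · 200.06 / 41600 ≈ 1923.7
Gain = 20 log₁₀(1923.7) ≈ 65.68 dB
∠H = 88.57° − 90.00° = -1.43°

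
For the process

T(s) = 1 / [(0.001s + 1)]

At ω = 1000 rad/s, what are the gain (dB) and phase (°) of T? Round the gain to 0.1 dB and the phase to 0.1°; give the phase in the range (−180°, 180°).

At ω = 1000 rad/s:
pole (1 + j1000·0.001) = 1 + j1 → |·| ≈ 1.4142, ∠ ≈ 45.00°
|T| = 1 · 1 / (1.4142) ≈ 0.70711
Gain = 20 log₁₀(0.70711) ≈ -3.01 dB
∠T = (0°) − (45.00°) = -45.00°

-3.0 dB, -45.0°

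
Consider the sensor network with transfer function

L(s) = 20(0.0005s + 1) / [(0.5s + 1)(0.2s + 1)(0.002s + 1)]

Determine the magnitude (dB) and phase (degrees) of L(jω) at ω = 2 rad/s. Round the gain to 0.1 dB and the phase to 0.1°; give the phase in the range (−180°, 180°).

At ω = 2 rad/s:
zero (1 + j2·0.0005) = 1 + j0.001 → |·| ≈ 1, ∠ ≈ 0.06°
pole (1 + j2·0.5) = 1 + j1 → |·| ≈ 1.4142, ∠ ≈ 45.00°
pole (1 + j2·0.2) = 1 + j0.4 → |·| ≈ 1.077, ∠ ≈ 21.80°
pole (1 + j2·0.002) = 1 + j0.004 → |·| ≈ 1, ∠ ≈ 0.23°
|L| = 20 · 1 / (1.4142 · 1.077 · 1) ≈ 13.131
Gain = 20 log₁₀(13.131) ≈ 22.37 dB
∠L = (0.06°) − (45.00° + 21.80° + 0.23°) = -66.97°

22.4 dB, -67.0°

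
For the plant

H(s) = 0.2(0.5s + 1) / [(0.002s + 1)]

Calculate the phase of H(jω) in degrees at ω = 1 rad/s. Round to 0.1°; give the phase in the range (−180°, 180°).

26.5°

At ω = 1 rad/s:
zero (1 + j1·0.5) = 1 + j0.5 → |·| ≈ 1.118, ∠ ≈ 26.57°
pole (1 + j1·0.002) = 1 + j0.002 → |·| ≈ 1, ∠ ≈ 0.11°
∠H = (26.57°) − (0.11°) = 26.46°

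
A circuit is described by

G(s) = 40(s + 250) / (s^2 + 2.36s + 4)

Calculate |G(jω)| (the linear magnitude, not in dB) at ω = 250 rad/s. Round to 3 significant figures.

At s = jω = j250:
zero (s+250): 250 + j250 → |·| = √(250²+250²) = √125000 ≈ 353.55, ∠ = arctan(250/250) ≈ 45.00°
quadratic: (j250)² + 2.36·j250 + 4 = -62496 + j590 → |·| ≈ 62499, ∠ ≈ 179.46°
|G| = 40 · 353.55 / 62499 ≈ 0.22628

0.226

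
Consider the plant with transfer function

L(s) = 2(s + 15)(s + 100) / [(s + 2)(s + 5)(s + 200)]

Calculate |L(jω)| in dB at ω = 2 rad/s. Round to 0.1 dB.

At s = jω = j2:
zero (s+15): 15 + j2 → |·| = √(15²+2²) = √229 ≈ 15.133, ∠ = arctan(2/15) ≈ 7.59°
zero (s+100): 100 + j2 → |·| = √(100²+2²) = √10004 ≈ 100.02, ∠ = arctan(2/100) ≈ 1.15°
pole (s+2): 2 + j2 → |·| = √(2²+2²) = √8 ≈ 2.8284, ∠ = arctan(2/2) ≈ 45.00°
pole (s+5): 5 + j2 → |·| = √(5²+2²) = √29 ≈ 5.3852, ∠ = arctan(2/5) ≈ 21.80°
pole (s+200): 200 + j2 → |·| = √(200²+2²) = √40004 ≈ 200.01, ∠ = arctan(2/200) ≈ 0.57°
|L| = 2 · 1513.6 / 3046.5 ≈ 0.99366
Gain = 20 log₁₀(0.99366) ≈ -0.06 dB

-0.1 dB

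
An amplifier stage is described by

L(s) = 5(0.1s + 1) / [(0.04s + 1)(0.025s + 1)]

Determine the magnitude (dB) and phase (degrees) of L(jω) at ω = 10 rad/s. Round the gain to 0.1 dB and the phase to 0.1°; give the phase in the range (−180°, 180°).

At ω = 10 rad/s:
zero (1 + j10·0.1) = 1 + j1 → |·| ≈ 1.4142, ∠ ≈ 45.00°
pole (1 + j10·0.04) = 1 + j0.4 → |·| ≈ 1.077, ∠ ≈ 21.80°
pole (1 + j10·0.025) = 1 + j0.25 → |·| ≈ 1.0308, ∠ ≈ 14.04°
|L| = 5 · 1.4142 / (1.077 · 1.0308) ≈ 6.3693
Gain = 20 log₁₀(6.3693) ≈ 16.08 dB
∠L = (45.00°) − (21.80° + 14.04°) = 9.16°

16.1 dB, 9.2°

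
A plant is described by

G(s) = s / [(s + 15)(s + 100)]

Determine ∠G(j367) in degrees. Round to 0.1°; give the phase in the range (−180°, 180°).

-72.4°

At s = jω = j367:
zero at origin: s = j367 → |·| = 367, ∠ = 90.00°
pole (s+15): 15 + j367 → |·| = √(15²+367²) = √134914 ≈ 367.31, ∠ = arctan(367/15) ≈ 87.66°
pole (s+100): 100 + j367 → |·| = √(100²+367²) = √144689 ≈ 380.38, ∠ = arctan(367/100) ≈ 74.76°
∠G = 90.00° − 162.42° = -72.42°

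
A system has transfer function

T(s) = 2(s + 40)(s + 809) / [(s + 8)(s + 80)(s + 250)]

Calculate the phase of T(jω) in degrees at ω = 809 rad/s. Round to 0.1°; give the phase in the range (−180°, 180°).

At s = jω = j809:
zero (s+40): 40 + j809 → |·| = √(40²+809²) = √656081 ≈ 809.99, ∠ = arctan(809/40) ≈ 87.17°
zero (s+809): 809 + j809 → |·| = √(809²+809²) = √1308962 ≈ 1144.1, ∠ = arctan(809/809) ≈ 45.00°
pole (s+8): 8 + j809 → |·| = √(8²+809²) = √654545 ≈ 809.04, ∠ = arctan(809/8) ≈ 89.43°
pole (s+80): 80 + j809 → |·| = √(80²+809²) = √660881 ≈ 812.95, ∠ = arctan(809/80) ≈ 84.35°
pole (s+250): 250 + j809 → |·| = √(250²+809²) = √716981 ≈ 846.75, ∠ = arctan(809/250) ≈ 72.83°
∠T = 132.17° − 246.61° = -114.44°

-114.4°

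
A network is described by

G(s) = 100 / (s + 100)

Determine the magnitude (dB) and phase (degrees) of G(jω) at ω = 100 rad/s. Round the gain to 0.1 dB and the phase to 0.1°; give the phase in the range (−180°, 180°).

-3.0 dB, -45.0°

At s = jω = j100:
pole (s+100): 100 + j100 → |·| = √(100²+100²) = √20000 ≈ 141.42, ∠ = arctan(100/100) ≈ 45.00°
|G| = 100 / 141.42 ≈ 0.70711
Gain = 20 log₁₀(0.70711) ≈ -3.01 dB
∠G = 0.00° − 45.00° = -45.00°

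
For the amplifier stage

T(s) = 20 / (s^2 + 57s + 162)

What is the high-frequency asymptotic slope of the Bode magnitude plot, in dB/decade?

-40 dB/decade

Each pole contributes −20 dB/decade at high frequency; each zero contributes +20 dB/decade.
Net: 0 zero(s) − 2 pole(s) → -40 dB/decade.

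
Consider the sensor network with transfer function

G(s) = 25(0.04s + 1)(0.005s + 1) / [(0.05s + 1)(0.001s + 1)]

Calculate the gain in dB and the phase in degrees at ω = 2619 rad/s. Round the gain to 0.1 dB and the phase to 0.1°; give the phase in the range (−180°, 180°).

39.4 dB, 16.4°

At ω = 2619 rad/s:
zero (1 + j2619·0.04) = 1 + j104.76 → |·| ≈ 104.76, ∠ ≈ 89.45°
zero (1 + j2619·0.005) = 1 + j13.095 → |·| ≈ 13.133, ∠ ≈ 85.63°
pole (1 + j2619·0.05) = 1 + j130.95 → |·| ≈ 130.95, ∠ ≈ 89.56°
pole (1 + j2619·0.001) = 1 + j2.619 → |·| ≈ 2.8034, ∠ ≈ 69.10°
|G| = 25 · 104.76 · 13.133 / (130.95 · 2.8034) ≈ 93.693
Gain = 20 log₁₀(93.693) ≈ 39.43 dB
∠G = (89.45° + 85.63°) − (89.56° + 69.10°) = 16.42°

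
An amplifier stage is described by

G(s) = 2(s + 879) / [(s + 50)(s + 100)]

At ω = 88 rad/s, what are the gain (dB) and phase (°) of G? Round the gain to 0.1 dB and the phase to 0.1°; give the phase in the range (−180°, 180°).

At s = jω = j88:
zero (s+879): 879 + j88 → |·| = √(879²+88²) = √780385 ≈ 883.39, ∠ = arctan(88/879) ≈ 5.72°
pole (s+50): 50 + j88 → |·| = √(50²+88²) = √10244 ≈ 101.21, ∠ = arctan(88/50) ≈ 60.40°
pole (s+100): 100 + j88 → |·| = √(100²+88²) = √17744 ≈ 133.21, ∠ = arctan(88/100) ≈ 41.35°
|G| = 2 · 883.39 / 13482 ≈ 0.13105
Gain = 20 log₁₀(0.13105) ≈ -17.65 dB
∠G = 5.72° − 101.75° = -96.03°

-17.7 dB, -96.0°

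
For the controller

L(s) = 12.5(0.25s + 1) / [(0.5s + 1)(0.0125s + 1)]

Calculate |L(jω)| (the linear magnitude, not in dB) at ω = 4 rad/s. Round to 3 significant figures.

7.90

At ω = 4 rad/s:
zero (1 + j4·0.25) = 1 + j1 → |·| ≈ 1.4142, ∠ ≈ 45.00°
pole (1 + j4·0.5) = 1 + j2 → |·| ≈ 2.2361, ∠ ≈ 63.43°
pole (1 + j4·0.0125) = 1 + j0.05 → |·| ≈ 1.0012, ∠ ≈ 2.86°
|L| = 12.5 · 1.4142 / (2.2361 · 1.0012) ≈ 7.896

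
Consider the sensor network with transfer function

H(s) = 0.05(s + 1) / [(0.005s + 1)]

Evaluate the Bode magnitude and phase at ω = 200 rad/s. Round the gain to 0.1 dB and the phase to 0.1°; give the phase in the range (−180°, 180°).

At ω = 200 rad/s:
zero (1 + j200·1) = 1 + j200 → |·| ≈ 200, ∠ ≈ 89.71°
pole (1 + j200·0.005) = 1 + j1 → |·| ≈ 1.4142, ∠ ≈ 45.00°
|H| = 0.05 · 200 / (1.4142) ≈ 7.0711
Gain = 20 log₁₀(7.0711) ≈ 16.99 dB
∠H = (89.71°) − (45.00°) = 44.71°

17.0 dB, 44.7°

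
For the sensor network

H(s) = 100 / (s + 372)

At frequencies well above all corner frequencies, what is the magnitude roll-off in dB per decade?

Each pole contributes −20 dB/decade at high frequency; each zero contributes +20 dB/decade.
Net: 0 zero(s) − 1 pole(s) → -20 dB/decade.

-20 dB/decade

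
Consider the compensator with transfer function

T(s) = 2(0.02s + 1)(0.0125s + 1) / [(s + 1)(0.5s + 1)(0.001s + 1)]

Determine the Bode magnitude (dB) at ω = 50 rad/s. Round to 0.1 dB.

-51.5 dB

At ω = 50 rad/s:
zero (1 + j50·0.02) = 1 + j1 → |·| ≈ 1.4142, ∠ ≈ 45.00°
zero (1 + j50·0.0125) = 1 + j0.625 → |·| ≈ 1.1792, ∠ ≈ 32.01°
pole (1 + j50·1) = 1 + j50 → |·| ≈ 50.01, ∠ ≈ 88.85°
pole (1 + j50·0.5) = 1 + j25 → |·| ≈ 25.02, ∠ ≈ 87.71°
pole (1 + j50·0.001) = 1 + j0.05 → |·| ≈ 1.0012, ∠ ≈ 2.86°
|T| = 2 · 1.4142 · 1.1792 / (50.01 · 25.02 · 1.0012) ≈ 0.0026623
Gain = 20 log₁₀(0.0026623) ≈ -51.49 dB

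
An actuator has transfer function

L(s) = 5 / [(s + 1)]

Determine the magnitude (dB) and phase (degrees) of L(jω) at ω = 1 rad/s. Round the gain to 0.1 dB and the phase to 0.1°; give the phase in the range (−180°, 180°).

11.0 dB, -45.0°

At ω = 1 rad/s:
pole (1 + j1·1) = 1 + j1 → |·| ≈ 1.4142, ∠ ≈ 45.00°
|L| = 5 · 1 / (1.4142) ≈ 3.5356
Gain = 20 log₁₀(3.5356) ≈ 10.97 dB
∠L = (0°) − (45.00°) = -45.00°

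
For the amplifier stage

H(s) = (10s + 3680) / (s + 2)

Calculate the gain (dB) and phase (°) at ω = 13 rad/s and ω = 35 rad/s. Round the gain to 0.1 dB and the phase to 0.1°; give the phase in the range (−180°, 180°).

Substitute s = j13:
Numerator: 10(j13) + 3680 = 3680 + j130
Denominator: (j13) + 2 = 2 + j13
|N| = √(3680² + 130²) ≈ 3682.3, ∠N ≈ 2.02°
|D| = √(2² + 13²) ≈ 13.153, ∠D ≈ 81.25°
|H| = 3682.3 / 13.153 ≈ 279.96
Gain = 20 log₁₀(279.96) ≈ 48.94 dB
∠H = 2.02° − 81.25° = -79.23°

Substitute s = j35:
Numerator: 10(j35) + 3680 = 3680 + j350
Denominator: (j35) + 2 = 2 + j35
|N| = √(3680² + 350²) ≈ 3696.6, ∠N ≈ 5.43°
|D| = √(2² + 35²) ≈ 35.057, ∠D ≈ 86.73°
|H| = 3696.6 / 35.057 ≈ 105.45
Gain = 20 log₁₀(105.45) ≈ 40.46 dB
∠H = 5.43° − 86.73° = -81.30°

ω = 13: 48.9 dB, -79.2°; ω = 35: 40.5 dB, -81.3°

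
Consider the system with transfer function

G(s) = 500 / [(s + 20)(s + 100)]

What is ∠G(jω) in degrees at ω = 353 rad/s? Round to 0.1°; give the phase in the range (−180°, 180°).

-160.9°

At s = jω = j353:
pole (s+20): 20 + j353 → |·| = √(20²+353²) = √125009 ≈ 353.57, ∠ = arctan(353/20) ≈ 86.76°
pole (s+100): 100 + j353 → |·| = √(100²+353²) = √134609 ≈ 366.89, ∠ = arctan(353/100) ≈ 74.18°
∠G = 0.00° − 160.94° = -160.94°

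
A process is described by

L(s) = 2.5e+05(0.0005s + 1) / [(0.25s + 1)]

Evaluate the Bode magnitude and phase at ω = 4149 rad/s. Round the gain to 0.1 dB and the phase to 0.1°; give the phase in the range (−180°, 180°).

54.9 dB, -25.7°

At ω = 4149 rad/s:
zero (1 + j4149·0.0005) = 1 + j2.0745 → |·| ≈ 2.3029, ∠ ≈ 64.26°
pole (1 + j4149·0.25) = 1 + j1037.25 → |·| ≈ 1037.3, ∠ ≈ 89.94°
|L| = 2.5e+05 · 2.3029 / (1037.3) ≈ 555.02
Gain = 20 log₁₀(555.02) ≈ 54.89 dB
∠L = (64.26°) − (89.94°) = -25.68°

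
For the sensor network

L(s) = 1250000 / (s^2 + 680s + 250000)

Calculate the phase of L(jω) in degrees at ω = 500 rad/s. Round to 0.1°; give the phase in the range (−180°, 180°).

At s = jω = j500:
quadratic: (j500)² + 680·j500 + 250000 = 0 + j340000 → |·| ≈ 3.4e+05, ∠ ≈ 90.00°
∠L = 0.00° − 90.00° = -90.00°

-90.0°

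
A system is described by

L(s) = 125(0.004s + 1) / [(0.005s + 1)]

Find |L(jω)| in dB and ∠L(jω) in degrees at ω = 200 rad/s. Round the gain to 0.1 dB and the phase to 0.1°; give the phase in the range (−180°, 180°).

41.1 dB, -6.3°

At ω = 200 rad/s:
zero (1 + j200·0.004) = 1 + j0.8 → |·| ≈ 1.2806, ∠ ≈ 38.66°
pole (1 + j200·0.005) = 1 + j1 → |·| ≈ 1.4142, ∠ ≈ 45.00°
|L| = 125 · 1.2806 / (1.4142) ≈ 113.19
Gain = 20 log₁₀(113.19) ≈ 41.08 dB
∠L = (38.66°) − (45.00°) = -6.34°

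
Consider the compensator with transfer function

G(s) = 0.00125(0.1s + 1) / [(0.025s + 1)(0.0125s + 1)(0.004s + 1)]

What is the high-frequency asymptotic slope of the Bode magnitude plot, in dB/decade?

-40 dB/decade

Each pole contributes −20 dB/decade at high frequency; each zero contributes +20 dB/decade.
Net: 1 zero(s) − 3 pole(s) → -40 dB/decade.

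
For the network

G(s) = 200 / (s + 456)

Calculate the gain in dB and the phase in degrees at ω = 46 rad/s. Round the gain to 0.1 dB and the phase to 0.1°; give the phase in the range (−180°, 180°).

Substitute s = j46:
Numerator: 200 = 200 + j0
Denominator: (j46) + 456 = 456 + j46
|N| = √(200² + 0²) ≈ 200, ∠N ≈ 0.00°
|D| = √(456² + 46²) ≈ 458.31, ∠D ≈ 5.76°
|G| = 200 / 458.31 ≈ 0.43639
Gain = 20 log₁₀(0.43639) ≈ -7.20 dB
∠G = 0.00° − 5.76° = -5.76°

-7.2 dB, -5.8°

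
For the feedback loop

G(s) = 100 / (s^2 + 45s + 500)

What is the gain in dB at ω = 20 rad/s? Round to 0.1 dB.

-19.1 dB

Substitute s = j20:
Numerator: 100 = 100 + j0
Denominator: (j20)^2 + 45(j20) + 500 = 100 + j900
|N| = √(100² + 0²) ≈ 100, ∠N ≈ 0.00°
|D| = √(100² + 900²) ≈ 905.54, ∠D ≈ 83.66°
|G| = 100 / 905.54 ≈ 0.11043
Gain = 20 log₁₀(0.11043) ≈ -19.14 dB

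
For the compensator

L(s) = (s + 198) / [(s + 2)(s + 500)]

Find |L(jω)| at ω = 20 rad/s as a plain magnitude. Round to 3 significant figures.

0.0198

At s = jω = j20:
zero (s+198): 198 + j20 → |·| = √(198²+20²) = √39604 ≈ 199.01, ∠ = arctan(20/198) ≈ 5.77°
pole (s+2): 2 + j20 → |·| = √(2²+20²) = √404 ≈ 20.1, ∠ = arctan(20/2) ≈ 84.29°
pole (s+500): 500 + j20 → |·| = √(500²+20²) = √250400 ≈ 500.4, ∠ = arctan(20/500) ≈ 2.29°
|L| = 1 · 199.01 / 10058 ≈ 0.019786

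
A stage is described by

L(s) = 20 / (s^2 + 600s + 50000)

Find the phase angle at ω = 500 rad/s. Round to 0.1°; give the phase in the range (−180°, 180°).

-123.7°

Substitute s = j500:
Numerator: 20 = 20 + j0
Denominator: (j500)^2 + 600(j500) + 50000 = -200000 + j300000
|N| = √(20² + 0²) ≈ 20, ∠N ≈ 0.00°
|D| = √(200000² + 300000²) ≈ 3.6056e+05, ∠D ≈ 123.69°
∠L = 0.00° − 123.69° = -123.69°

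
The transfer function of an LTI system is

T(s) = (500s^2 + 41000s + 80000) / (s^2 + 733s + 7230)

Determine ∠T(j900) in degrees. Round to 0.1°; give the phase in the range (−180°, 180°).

Substitute s = j900:
Numerator: 500(j900)^2 + 41000(j900) + 80000 = -404920000 + j36900000
Denominator: (j900)^2 + 733(j900) + 7230 = -802770 + j659700
|N| = √(404920000² + 36900000²) ≈ 4.066e+08, ∠N ≈ 174.79°
|D| = √(802770² + 659700²) ≈ 1.0391e+06, ∠D ≈ 140.59°
∠T = 174.79° − 140.59° = 34.20°

34.2°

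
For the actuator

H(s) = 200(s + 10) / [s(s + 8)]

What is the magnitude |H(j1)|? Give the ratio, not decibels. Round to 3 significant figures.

At s = jω = j1:
zero (s+10): 10 + j1 → |·| = √(10²+1²) = √101 ≈ 10.05, ∠ = arctan(1/10) ≈ 5.71°
pole (s+8): 8 + j1 → |·| = √(8²+1²) = √65 ≈ 8.0623, ∠ = arctan(1/8) ≈ 7.13°
pole at origin: |s| = 1, ∠ = 90.00° (in denominator)
|H| = 200 · 10.05 / 8.0623 ≈ 249.31

249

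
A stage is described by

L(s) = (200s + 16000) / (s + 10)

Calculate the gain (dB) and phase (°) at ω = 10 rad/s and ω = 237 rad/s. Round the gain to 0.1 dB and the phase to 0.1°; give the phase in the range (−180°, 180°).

Substitute s = j10:
Numerator: 200(j10) + 16000 = 16000 + j2000
Denominator: (j10) + 10 = 10 + j10
|N| = √(16000² + 2000²) ≈ 16125, ∠N ≈ 7.13°
|D| = √(10² + 10²) ≈ 14.142, ∠D ≈ 45.00°
|L| = 16125 / 14.142 ≈ 1140.2
Gain = 20 log₁₀(1140.2) ≈ 61.14 dB
∠L = 7.13° − 45.00° = -37.87°

Substitute s = j237:
Numerator: 200(j237) + 16000 = 16000 + j47400
Denominator: (j237) + 10 = 10 + j237
|N| = √(16000² + 47400²) ≈ 50028, ∠N ≈ 71.35°
|D| = √(10² + 237²) ≈ 237.21, ∠D ≈ 87.58°
|L| = 50028 / 237.21 ≈ 210.9
Gain = 20 log₁₀(210.9) ≈ 46.48 dB
∠L = 71.35° − 87.58° = -16.23°

ω = 10: 61.1 dB, -37.9°; ω = 237: 46.5 dB, -16.2°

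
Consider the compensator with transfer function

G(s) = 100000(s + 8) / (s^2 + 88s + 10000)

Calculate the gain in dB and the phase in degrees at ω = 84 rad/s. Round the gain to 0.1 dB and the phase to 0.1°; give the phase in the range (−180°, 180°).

60.5 dB, 16.3°

At s = jω = j84:
zero (s+8): 8 + j84 → |·| = √(8²+84²) = √7120 ≈ 84.38, ∠ = arctan(84/8) ≈ 84.56°
quadratic: (j84)² + 88·j84 + 10000 = 2944 + j7392 → |·| ≈ 7956.7, ∠ ≈ 68.28°
|G| = 100000 · 84.38 / 7956.7 ≈ 1060.5
Gain = 20 log₁₀(1060.5) ≈ 60.51 dB
∠G = 84.56° − 68.28° = 16.28°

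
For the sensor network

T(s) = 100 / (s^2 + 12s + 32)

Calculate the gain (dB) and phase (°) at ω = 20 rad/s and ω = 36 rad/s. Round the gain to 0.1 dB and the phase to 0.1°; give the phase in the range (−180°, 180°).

ω = 20: -12.9 dB, -146.9°; ω = 36: -22.5 dB, -161.1°

Substitute s = j20:
Numerator: 100 = 100 + j0
Denominator: (j20)^2 + 12(j20) + 32 = -368 + j240
|N| = √(100² + 0²) ≈ 100, ∠N ≈ 0.00°
|D| = √(368² + 240²) ≈ 439.34, ∠D ≈ 146.89°
|T| = 100 / 439.34 ≈ 0.22761
Gain = 20 log₁₀(0.22761) ≈ -12.86 dB
∠T = 0.00° − 146.89° = -146.89°

Substitute s = j36:
Numerator: 100 = 100 + j0
Denominator: (j36)^2 + 12(j36) + 32 = -1264 + j432
|N| = √(100² + 0²) ≈ 100, ∠N ≈ 0.00°
|D| = √(1264² + 432²) ≈ 1335.8, ∠D ≈ 161.13°
|T| = 100 / 1335.8 ≈ 0.074862
Gain = 20 log₁₀(0.074862) ≈ -22.51 dB
∠T = 0.00° − 161.13° = -161.13°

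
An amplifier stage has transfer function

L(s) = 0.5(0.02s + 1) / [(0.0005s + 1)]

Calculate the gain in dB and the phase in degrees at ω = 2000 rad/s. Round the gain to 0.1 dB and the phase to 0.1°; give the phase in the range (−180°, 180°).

At ω = 2000 rad/s:
zero (1 + j2000·0.02) = 1 + j40 → |·| ≈ 40.012, ∠ ≈ 88.57°
pole (1 + j2000·0.0005) = 1 + j1 → |·| ≈ 1.4142, ∠ ≈ 45.00°
|L| = 0.5 · 40.012 / (1.4142) ≈ 14.147
Gain = 20 log₁₀(14.147) ≈ 23.01 dB
∠L = (88.57°) − (45.00°) = 43.57°

23.0 dB, 43.6°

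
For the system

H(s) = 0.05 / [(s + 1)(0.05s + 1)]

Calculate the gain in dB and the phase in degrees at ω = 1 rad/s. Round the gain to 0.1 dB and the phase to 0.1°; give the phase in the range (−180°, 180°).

-29.0 dB, -47.9°

At ω = 1 rad/s:
pole (1 + j1·1) = 1 + j1 → |·| ≈ 1.4142, ∠ ≈ 45.00°
pole (1 + j1·0.05) = 1 + j0.05 → |·| ≈ 1.0012, ∠ ≈ 2.86°
|H| = 0.05 · 1 / (1.4142 · 1.0012) ≈ 0.035313
Gain = 20 log₁₀(0.035313) ≈ -29.04 dB
∠H = (0°) − (45.00° + 2.86°) = -47.86°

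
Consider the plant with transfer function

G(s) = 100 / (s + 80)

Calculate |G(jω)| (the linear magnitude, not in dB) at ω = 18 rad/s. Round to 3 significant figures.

1.22

At s = jω = j18:
pole (s+80): 80 + j18 → |·| = √(80²+18²) = √6724 ≈ 82, ∠ = arctan(18/80) ≈ 12.68°
|G| = 100 / 82 ≈ 1.2195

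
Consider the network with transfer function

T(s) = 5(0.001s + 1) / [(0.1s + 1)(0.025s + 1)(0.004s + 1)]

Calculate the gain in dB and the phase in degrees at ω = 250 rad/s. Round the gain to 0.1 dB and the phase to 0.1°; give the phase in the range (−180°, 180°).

-32.8 dB, 160.4°

At ω = 250 rad/s:
zero (1 + j250·0.001) = 1 + j0.25 → |·| ≈ 1.0308, ∠ ≈ 14.04°
pole (1 + j250·0.1) = 1 + j25 → |·| ≈ 25.02, ∠ ≈ 87.71°
pole (1 + j250·0.025) = 1 + j6.25 → |·| ≈ 6.3295, ∠ ≈ 80.91°
pole (1 + j250·0.004) = 1 + j1 → |·| ≈ 1.4142, ∠ ≈ 45.00°
|T| = 5 · 1.0308 / (25.02 · 6.3295 · 1.4142) ≈ 0.023013
Gain = 20 log₁₀(0.023013) ≈ -32.76 dB
∠T = (14.04°) − (87.71° + 80.91° + 45.00°) = -199.58° ≡ 160.42° (principal value)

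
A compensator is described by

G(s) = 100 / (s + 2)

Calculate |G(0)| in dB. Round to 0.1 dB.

G(0) = 100 / 2 = 50
20 log₁₀(50) ≈ 33.98 dB

34.0 dB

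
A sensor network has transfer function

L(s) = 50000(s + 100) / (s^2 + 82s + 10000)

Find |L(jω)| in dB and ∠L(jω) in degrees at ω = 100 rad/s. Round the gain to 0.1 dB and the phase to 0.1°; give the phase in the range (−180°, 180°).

At s = jω = j100:
zero (s+100): 100 + j100 → |·| = √(100²+100²) = √20000 ≈ 141.42, ∠ = arctan(100/100) ≈ 45.00°
quadratic: (j100)² + 82·j100 + 10000 = 0 + j8200 → |·| ≈ 8200, ∠ ≈ 90.00°
|L| = 50000 · 141.42 / 8200 ≈ 862.32
Gain = 20 log₁₀(862.32) ≈ 58.71 dB
∠L = 45.00° − 90.00° = -45.00°

58.7 dB, -45.0°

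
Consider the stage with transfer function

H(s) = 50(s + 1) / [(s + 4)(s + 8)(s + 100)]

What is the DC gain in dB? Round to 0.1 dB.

-36.1 dB

H(0) = 50·1 / (4·8·100) = 0.015625
20 log₁₀(0.015625) ≈ -36.12 dB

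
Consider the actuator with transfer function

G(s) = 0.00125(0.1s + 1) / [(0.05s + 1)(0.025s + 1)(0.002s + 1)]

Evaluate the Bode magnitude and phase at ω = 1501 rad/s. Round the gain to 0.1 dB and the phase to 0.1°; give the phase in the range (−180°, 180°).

At ω = 1501 rad/s:
zero (1 + j1501·0.1) = 1 + j150.1 → |·| ≈ 150.1, ∠ ≈ 89.62°
pole (1 + j1501·0.05) = 1 + j75.05 → |·| ≈ 75.057, ∠ ≈ 89.24°
pole (1 + j1501·0.025) = 1 + j37.525 → |·| ≈ 37.538, ∠ ≈ 88.47°
pole (1 + j1501·0.002) = 1 + j3.002 → |·| ≈ 3.1642, ∠ ≈ 71.58°
|G| = 0.00125 · 150.1 / (75.057 · 37.538 · 3.1642) ≈ 2.1046e-05
Gain = 20 log₁₀(2.1046e-05) ≈ -93.54 dB
∠G = (89.62°) − (89.24° + 88.47° + 71.58°) = -159.67°

-93.5 dB, -159.7°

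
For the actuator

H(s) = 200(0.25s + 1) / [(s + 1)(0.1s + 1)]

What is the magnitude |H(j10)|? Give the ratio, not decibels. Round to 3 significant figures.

At ω = 10 rad/s:
zero (1 + j10·0.25) = 1 + j2.5 → |·| ≈ 2.6926, ∠ ≈ 68.20°
pole (1 + j10·1) = 1 + j10 → |·| ≈ 10.05, ∠ ≈ 84.29°
pole (1 + j10·0.1) = 1 + j1 → |·| ≈ 1.4142, ∠ ≈ 45.00°
|H| = 200 · 2.6926 / (10.05 · 1.4142) ≈ 37.89

37.9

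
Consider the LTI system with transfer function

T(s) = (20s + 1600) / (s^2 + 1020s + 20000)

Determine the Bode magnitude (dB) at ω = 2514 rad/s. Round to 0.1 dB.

Substitute s = j2514:
Numerator: 20(j2514) + 1600 = 1600 + j50280
Denominator: (j2514)^2 + 1020(j2514) + 20000 = -6300196 + j2564280
|N| = √(1600² + 50280²) ≈ 50305, ∠N ≈ 88.18°
|D| = √(6300196² + 2564280²) ≈ 6.8021e+06, ∠D ≈ 157.85°
|T| = 50305 / 6.8021e+06 ≈ 0.0073955
Gain = 20 log₁₀(0.0073955) ≈ -42.62 dB

-42.6 dB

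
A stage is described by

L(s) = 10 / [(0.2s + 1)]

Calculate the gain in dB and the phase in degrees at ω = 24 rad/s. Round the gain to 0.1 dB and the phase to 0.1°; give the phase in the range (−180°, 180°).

At ω = 24 rad/s:
pole (1 + j24·0.2) = 1 + j4.8 → |·| ≈ 4.9031, ∠ ≈ 78.23°
|L| = 10 · 1 / (4.9031) ≈ 2.0395
Gain = 20 log₁₀(2.0395) ≈ 6.19 dB
∠L = (0°) − (78.23°) = -78.23°

6.2 dB, -78.2°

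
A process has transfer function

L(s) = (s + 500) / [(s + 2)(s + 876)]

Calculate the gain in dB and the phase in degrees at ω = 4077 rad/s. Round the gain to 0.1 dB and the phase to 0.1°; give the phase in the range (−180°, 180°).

At s = jω = j4077:
zero (s+500): 500 + j4077 → |·| = √(500²+4077²) = √16871929 ≈ 4107.5, ∠ = arctan(4077/500) ≈ 83.01°
pole (s+2): 2 + j4077 → |·| = √(2²+4077²) = √16621933 ≈ 4077, ∠ = arctan(4077/2) ≈ 89.97°
pole (s+876): 876 + j4077 → |·| = √(876²+4077²) = √17389305 ≈ 4170, ∠ = arctan(4077/876) ≈ 77.87°
|L| = 1 · 4107.5 / 1.7001e+07 ≈ 0.0002416
Gain = 20 log₁₀(0.0002416) ≈ -72.34 dB
∠L = 83.01° − 167.84° = -84.83°

-72.3 dB, -84.8°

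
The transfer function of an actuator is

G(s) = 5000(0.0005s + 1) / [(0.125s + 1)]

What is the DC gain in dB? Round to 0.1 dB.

74.0 dB

G(0) = 5000 · 1 / 1 = 5000
20 log₁₀(5000) ≈ 73.98 dB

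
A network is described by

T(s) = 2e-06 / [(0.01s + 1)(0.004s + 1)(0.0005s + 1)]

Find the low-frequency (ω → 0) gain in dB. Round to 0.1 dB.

-114.0 dB

T(0) = 2e-06 · 1 / 1 = 2e-06
20 log₁₀(2e-06) ≈ -113.98 dB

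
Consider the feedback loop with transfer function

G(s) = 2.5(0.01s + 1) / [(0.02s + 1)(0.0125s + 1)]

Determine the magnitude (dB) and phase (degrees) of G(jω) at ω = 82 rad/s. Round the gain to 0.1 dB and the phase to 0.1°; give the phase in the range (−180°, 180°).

1.4 dB, -65.0°

At ω = 82 rad/s:
zero (1 + j82·0.01) = 1 + j0.82 → |·| ≈ 1.2932, ∠ ≈ 39.35°
pole (1 + j82·0.02) = 1 + j1.64 → |·| ≈ 1.9208, ∠ ≈ 58.63°
pole (1 + j82·0.0125) = 1 + j1.025 → |·| ≈ 1.432, ∠ ≈ 45.71°
|G| = 2.5 · 1.2932 / (1.9208 · 1.432) ≈ 1.1754
Gain = 20 log₁₀(1.1754) ≈ 1.40 dB
∠G = (39.35°) − (58.63° + 45.71°) = -64.99°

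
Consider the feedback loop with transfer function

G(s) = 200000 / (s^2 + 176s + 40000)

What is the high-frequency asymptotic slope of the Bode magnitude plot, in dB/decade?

Each pole contributes −20 dB/decade at high frequency; each zero contributes +20 dB/decade.
Net: 0 zero(s) − 2 pole(s) → -40 dB/decade.

-40 dB/decade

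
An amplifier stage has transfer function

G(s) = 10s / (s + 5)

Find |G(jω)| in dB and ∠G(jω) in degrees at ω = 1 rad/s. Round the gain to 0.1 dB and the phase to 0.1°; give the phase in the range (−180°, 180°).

5.9 dB, 78.7°

At s = jω = j1:
zero at origin: s = j1 → |·| = 1, ∠ = 90.00°
pole (s+5): 5 + j1 → |·| = √(5²+1²) = √26 ≈ 5.099, ∠ = arctan(1/5) ≈ 11.31°
|G| = 10 · 1 / 5.099 ≈ 1.9612
Gain = 20 log₁₀(1.9612) ≈ 5.85 dB
∠G = 90.00° − 11.31° = 78.69°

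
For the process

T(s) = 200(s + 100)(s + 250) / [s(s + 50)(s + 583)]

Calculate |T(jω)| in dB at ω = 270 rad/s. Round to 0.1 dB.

-7.0 dB

At s = jω = j270:
zero (s+100): 100 + j270 → |·| = √(100²+270²) = √82900 ≈ 287.92, ∠ = arctan(270/100) ≈ 69.68°
zero (s+250): 250 + j270 → |·| = √(250²+270²) = √135400 ≈ 367.97, ∠ = arctan(270/250) ≈ 47.20°
pole (s+50): 50 + j270 → |·| = √(50²+270²) = √75400 ≈ 274.59, ∠ = arctan(270/50) ≈ 79.51°
pole (s+583): 583 + j270 → |·| = √(583²+270²) = √412789 ≈ 642.49, ∠ = arctan(270/583) ≈ 24.85°
pole at origin: |s| = 270, ∠ = 90.00° (in denominator)
|T| = 200 · 1.0595e+05 / 4.7634e+07 ≈ 0.44485
Gain = 20 log₁₀(0.44485) ≈ -7.04 dB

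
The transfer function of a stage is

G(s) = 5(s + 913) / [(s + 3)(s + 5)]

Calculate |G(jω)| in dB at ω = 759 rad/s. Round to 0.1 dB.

-39.7 dB

At s = jω = j759:
zero (s+913): 913 + j759 → |·| = √(913²+759²) = √1409650 ≈ 1187.3, ∠ = arctan(759/913) ≈ 39.74°
pole (s+3): 3 + j759 → |·| = √(3²+759²) = √576090 ≈ 759.01, ∠ = arctan(759/3) ≈ 89.77°
pole (s+5): 5 + j759 → |·| = √(5²+759²) = √576106 ≈ 759.02, ∠ = arctan(759/5) ≈ 89.62°
|G| = 5 · 1187.3 / 5.761e+05 ≈ 0.010305
Gain = 20 log₁₀(0.010305) ≈ -39.74 dB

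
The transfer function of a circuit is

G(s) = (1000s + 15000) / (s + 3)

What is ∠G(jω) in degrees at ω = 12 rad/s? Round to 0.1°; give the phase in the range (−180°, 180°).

-37.3°

Substitute s = j12:
Numerator: 1000(j12) + 15000 = 15000 + j12000
Denominator: (j12) + 3 = 3 + j12
|N| = √(15000² + 12000²) ≈ 19209, ∠N ≈ 38.66°
|D| = √(3² + 12²) ≈ 12.369, ∠D ≈ 75.96°
∠G = 38.66° − 75.96° = -37.30°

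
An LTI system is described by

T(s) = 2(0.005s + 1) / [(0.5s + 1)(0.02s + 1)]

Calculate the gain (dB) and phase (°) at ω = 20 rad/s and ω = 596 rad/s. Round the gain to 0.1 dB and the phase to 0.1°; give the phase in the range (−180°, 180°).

At ω = 20 rad/s:
zero (1 + j20·0.005) = 1 + j0.1 → |·| ≈ 1.005, ∠ ≈ 5.71°
pole (1 + j20·0.5) = 1 + j10 → |·| ≈ 10.05, ∠ ≈ 84.29°
pole (1 + j20·0.02) = 1 + j0.4 → |·| ≈ 1.077, ∠ ≈ 21.80°
|T| = 2 · 1.005 / (10.05 · 1.077) ≈ 0.1857
Gain = 20 log₁₀(0.1857) ≈ -14.62 dB
∠T = (5.71°) − (84.29° + 21.80°) = -100.38°

At ω = 596 rad/s:
zero (1 + j596·0.005) = 1 + j2.98 → |·| ≈ 3.1433, ∠ ≈ 71.45°
pole (1 + j596·0.5) = 1 + j298 → |·| ≈ 298, ∠ ≈ 89.81°
pole (1 + j596·0.02) = 1 + j11.92 → |·| ≈ 11.962, ∠ ≈ 85.20°
|T| = 2 · 3.1433 / (298 · 11.962) ≈ 0.0017636
Gain = 20 log₁₀(0.0017636) ≈ -55.07 dB
∠T = (71.45°) − (89.81° + 85.20°) = -103.56°

ω = 20: -14.6 dB, -100.4°; ω = 596: -55.1 dB, -103.6°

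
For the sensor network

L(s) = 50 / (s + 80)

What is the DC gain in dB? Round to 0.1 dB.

L(0) = 50 / 80 = 0.625
20 log₁₀(0.625) ≈ -4.08 dB

-4.1 dB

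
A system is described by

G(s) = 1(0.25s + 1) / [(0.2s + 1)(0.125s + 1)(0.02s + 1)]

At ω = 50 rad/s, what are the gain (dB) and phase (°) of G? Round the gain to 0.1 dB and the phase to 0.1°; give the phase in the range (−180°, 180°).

At ω = 50 rad/s:
zero (1 + j50·0.25) = 1 + j12.5 → |·| ≈ 12.54, ∠ ≈ 85.43°
pole (1 + j50·0.2) = 1 + j10 → |·| ≈ 10.05, ∠ ≈ 84.29°
pole (1 + j50·0.125) = 1 + j6.25 → |·| ≈ 6.3295, ∠ ≈ 80.91°
pole (1 + j50·0.02) = 1 + j1 → |·| ≈ 1.4142, ∠ ≈ 45.00°
|G| = 1 · 12.54 / (10.05 · 6.3295 · 1.4142) ≈ 0.1394
Gain = 20 log₁₀(0.1394) ≈ -17.11 dB
∠G = (85.43°) − (84.29° + 80.91° + 45.00°) = -124.77°

-17.1 dB, -124.8°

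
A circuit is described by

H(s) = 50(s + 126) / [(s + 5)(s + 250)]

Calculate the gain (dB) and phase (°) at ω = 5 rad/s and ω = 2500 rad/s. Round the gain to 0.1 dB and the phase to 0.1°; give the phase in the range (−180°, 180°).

ω = 5: 11.0 dB, -43.9°; ω = 2500: -34.0 dB, -87.1°

At s = jω = j5:
zero (s+126): 126 + j5 → |·| = √(126²+5²) = √15901 ≈ 126.1, ∠ = arctan(5/126) ≈ 2.27°
pole (s+5): 5 + j5 → |·| = √(5²+5²) = √50 ≈ 7.0711, ∠ = arctan(5/5) ≈ 45.00°
pole (s+250): 250 + j5 → |·| = √(250²+5²) = √62525 ≈ 250.05, ∠ = arctan(5/250) ≈ 1.15°
|H| = 50 · 126.1 / 1768.1 ≈ 3.566
Gain = 20 log₁₀(3.566) ≈ 11.04 dB
∠H = 2.27° − 46.15° = -43.88°

At s = jω = j2500:
zero (s+126): 126 + j2500 → |·| = √(126²+2500²) = √6265876 ≈ 2503.2, ∠ = arctan(2500/126) ≈ 87.11°
pole (s+5): 5 + j2500 → |·| = √(5²+2500²) = √6250025 ≈ 2500, ∠ = arctan(2500/5) ≈ 89.89°
pole (s+250): 250 + j2500 → |·| = √(250²+2500²) = √6312500 ≈ 2512.5, ∠ = arctan(2500/250) ≈ 84.29°
|H| = 50 · 2503.2 / 6.2812e+06 ≈ 0.019926
Gain = 20 log₁₀(0.019926) ≈ -34.01 dB
∠H = 87.11° − 174.18° = -87.07°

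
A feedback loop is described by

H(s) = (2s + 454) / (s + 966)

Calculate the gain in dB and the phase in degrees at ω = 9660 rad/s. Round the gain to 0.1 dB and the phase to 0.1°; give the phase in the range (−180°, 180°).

6.0 dB, 4.4°

Substitute s = j9660:
Numerator: 2(j9660) + 454 = 454 + j19320
Denominator: (j9660) + 966 = 966 + j9660
|N| = √(454² + 19320²) ≈ 19325, ∠N ≈ 88.65°
|D| = √(966² + 9660²) ≈ 9708.2, ∠D ≈ 84.29°
|H| = 19325 / 9708.2 ≈ 1.9906
Gain = 20 log₁₀(1.9906) ≈ 5.98 dB
∠H = 88.65° − 84.29° = 4.36°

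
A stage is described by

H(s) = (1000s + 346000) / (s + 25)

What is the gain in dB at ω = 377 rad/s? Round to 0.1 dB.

62.6 dB

Substitute s = j377:
Numerator: 1000(j377) + 346000 = 346000 + j377000
Denominator: (j377) + 25 = 25 + j377
|N| = √(346000² + 377000²) ≈ 5.1171e+05, ∠N ≈ 47.46°
|D| = √(25² + 377²) ≈ 377.83, ∠D ≈ 86.21°
|H| = 5.1171e+05 / 377.83 ≈ 1354.3
Gain = 20 log₁₀(1354.3) ≈ 62.63 dB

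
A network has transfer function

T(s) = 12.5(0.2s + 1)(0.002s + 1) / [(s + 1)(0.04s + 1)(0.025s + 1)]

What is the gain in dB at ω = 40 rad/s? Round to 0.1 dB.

At ω = 40 rad/s:
zero (1 + j40·0.2) = 1 + j8 → |·| ≈ 8.0623, ∠ ≈ 82.87°
zero (1 + j40·0.002) = 1 + j0.08 → |·| ≈ 1.0032, ∠ ≈ 4.57°
pole (1 + j40·1) = 1 + j40 → |·| ≈ 40.012, ∠ ≈ 88.57°
pole (1 + j40·0.04) = 1 + j1.6 → |·| ≈ 1.8868, ∠ ≈ 57.99°
pole (1 + j40·0.025) = 1 + j1 → |·| ≈ 1.4142, ∠ ≈ 45.00°
|T| = 12.5 · 8.0623 · 1.0032 / (40.012 · 1.8868 · 1.4142) ≈ 0.94696
Gain = 20 log₁₀(0.94696) ≈ -0.47 dB

-0.5 dB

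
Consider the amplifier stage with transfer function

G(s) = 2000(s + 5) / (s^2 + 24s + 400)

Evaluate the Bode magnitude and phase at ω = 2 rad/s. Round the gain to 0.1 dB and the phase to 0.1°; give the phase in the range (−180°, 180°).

28.6 dB, 14.9°

At s = jω = j2:
zero (s+5): 5 + j2 → |·| = √(5²+2²) = √29 ≈ 5.3852, ∠ = arctan(2/5) ≈ 21.80°
quadratic: (j2)² + 24·j2 + 400 = 396 + j48 → |·| ≈ 398.9, ∠ ≈ 6.91°
|G| = 2000 · 5.3852 / 398.9 ≈ 27
Gain = 20 log₁₀(27) ≈ 28.63 dB
∠G = 21.80° − 6.91° = 14.89°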